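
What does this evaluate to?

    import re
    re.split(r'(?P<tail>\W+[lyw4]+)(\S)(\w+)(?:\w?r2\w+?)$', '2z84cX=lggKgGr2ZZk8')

Pattern: one or more of a non-word character, then one or more of one of [lyw4] (captured as 'tail'); then a non-whitespace character (captured); then one or more of a word character (captured); then optionally a word character, then the literal 'r2', then one or more of a word character (lazy) (non-capturing group); then anchored at the end.
Matches to split on: at [6:19] → '=lggKgGr2ZZk8'.
The group in the pattern means `split` returns the separators' captures alongside the pieces.

['2z84cX', '=l', 'g', 'gKgG', '']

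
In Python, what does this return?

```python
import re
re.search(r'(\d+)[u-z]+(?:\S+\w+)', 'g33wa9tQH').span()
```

(1, 9)

This matches one or more of a digit (captured); then one or more of a character in [u-z]; then one or more of a non-whitespace character, then one or more of a word character (non-capturing group).
The match spans [1:9] → '33wa9tQH'.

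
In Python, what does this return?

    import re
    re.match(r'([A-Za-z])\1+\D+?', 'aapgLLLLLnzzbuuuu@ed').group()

After group 1 captures some text, `\1` only succeeds where that same text appears again.
`match` is anchored at position 0; if the pattern doesn't fit there, it returns None.
The match spans [0:3] → 'aap'.
Captured: group 1 = 'a'.

'aap'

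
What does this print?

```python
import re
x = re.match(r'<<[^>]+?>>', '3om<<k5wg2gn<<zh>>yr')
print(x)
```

`re.match` won't scan ahead — the pattern has to work from the very first character.
Here the string doesn't start with a match, so the call returns None.

None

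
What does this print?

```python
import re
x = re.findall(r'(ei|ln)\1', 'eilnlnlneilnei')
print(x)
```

`\1` is not a pattern — it's the concrete string captured by group 1, re-applied verbatim.
Walking the string: at [2:6] match 'lnln', group 1 = 'ln'.
Because there's exactly one group, `findall` drops the full match and keeps group 1 from the one hit.

['ln']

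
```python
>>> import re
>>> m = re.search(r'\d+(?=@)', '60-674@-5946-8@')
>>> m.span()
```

The lookaround is zero-width — it requires the adjacent text to match without consuming it, so the asserted text isn't part of the match.
`re.search` tries every starting position until one works.
The match spans [3:6] → '674'.

(3, 6)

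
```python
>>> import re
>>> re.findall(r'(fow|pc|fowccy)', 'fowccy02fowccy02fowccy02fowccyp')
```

Alternation isn't longest-match — the leftmost alternative that fits at this position is chosen.
Walking the string: at [0:3] match 'fow', group 1 = 'fow'; at [8:11] match 'fow', group 1 = 'fow'; at [16:19] match 'fow', group 1 = 'fow'; at [24:27] match 'fow', group 1 = 'fow'.
With a single group, `findall` returns only what that group captured — 4 items.

['fow', 'fow', 'fow', 'fow']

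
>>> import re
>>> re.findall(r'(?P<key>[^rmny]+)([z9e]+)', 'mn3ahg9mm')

[('3ahg', '9')]

The pattern matches one or more of any character except [rmny] (captured as 'key'); then one or more of one of [z9e] (captured).
Walking the string: at [2:7] match '3ahg9', groups = ('3ahg', '9').
With 2 capturing groups, `findall` returns a 2-tuple per match.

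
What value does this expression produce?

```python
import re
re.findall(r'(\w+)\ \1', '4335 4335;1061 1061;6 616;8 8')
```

After group 1 captures some text, `\1` only succeeds where that same text appears again.
Walking the string: at [0:9] match '4335 4335', group 1 = '4335'; at [10:19] match '1061 1061', group 1 = '1061'; at [20:23] match '6 6', group 1 = '6'; at [26:29] match '8 8', group 1 = '8'.
Because there's exactly one group, `findall` drops the full match and keeps group 1 from each hit.

['4335', '1061', '6', '8']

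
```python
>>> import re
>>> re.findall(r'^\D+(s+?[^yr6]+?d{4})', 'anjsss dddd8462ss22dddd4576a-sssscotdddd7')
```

The pattern matches anchored at the start of the string; then one or more of a non-digit; then one or more of a literal 's' (lazy), then one or more of any character except [yr6] (lazy), then exactly 4 of a literal 'd' (captured).
Because there's exactly one group, `findall` drops the full match and keeps group 1 from the one hit.

['s dddd']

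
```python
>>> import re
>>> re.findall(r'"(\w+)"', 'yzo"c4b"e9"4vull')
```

Walking the string: at [3:8] match '"c4b"', group 1 = 'c4b'.
`findall` collects group 1 from the one match (1 total).

['c4b']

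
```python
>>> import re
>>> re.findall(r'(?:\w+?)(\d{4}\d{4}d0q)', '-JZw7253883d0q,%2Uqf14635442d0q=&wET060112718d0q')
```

['14635442d0q', '60112718d0q']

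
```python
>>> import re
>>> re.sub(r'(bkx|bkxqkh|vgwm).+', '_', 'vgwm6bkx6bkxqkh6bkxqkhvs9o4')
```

Each match is replaced by '_'.

'_'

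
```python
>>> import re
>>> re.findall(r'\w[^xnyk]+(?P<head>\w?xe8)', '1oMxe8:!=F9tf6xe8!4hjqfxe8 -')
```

The pattern matches a word character, then one or more of any character except [xnyk]; then optionally a word character, then the literal 'xe8' (captured as 'head').
One capturing group, so `findall` returns just the captured substring from each match — 3 in all.

['xe8', 'xe8', 'xe8']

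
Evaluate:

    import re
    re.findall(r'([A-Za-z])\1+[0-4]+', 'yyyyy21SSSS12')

After group 1 captures some text, `\1` only succeeds where that same text appears again.
Scanning left to right: at [0:7] match 'yyyyy21', group 1 = 'y'; at [7:13] match 'SSSS12', group 1 = 'S'.
`findall` collects group 1 from each match (2 total).

['y', 'S']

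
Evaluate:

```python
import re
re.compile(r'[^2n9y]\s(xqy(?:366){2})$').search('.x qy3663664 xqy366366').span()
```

(11, 22)

The match spans [11:22] → '4 xqy366366'.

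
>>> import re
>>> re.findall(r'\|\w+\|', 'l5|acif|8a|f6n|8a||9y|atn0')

With no groups in the pattern, `findall` gives back each whole match — 3 here.

['|acif|', '|f6n|', '|9y|']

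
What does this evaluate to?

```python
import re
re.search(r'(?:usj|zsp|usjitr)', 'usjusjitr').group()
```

'usj'

The match spans [0:3] → 'usj'.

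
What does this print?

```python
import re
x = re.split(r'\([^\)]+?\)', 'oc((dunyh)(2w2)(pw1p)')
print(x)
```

Each match becomes a cut point; 4 segments remain.

['oc', '', '', '']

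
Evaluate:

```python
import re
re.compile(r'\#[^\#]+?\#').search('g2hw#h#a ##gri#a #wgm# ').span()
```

The match spans [4:7] → '#h#'.

(4, 7)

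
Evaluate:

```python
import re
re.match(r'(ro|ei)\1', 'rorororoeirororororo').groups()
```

The match spans [0:4] → 'roro'.
Captured: group 1 = 'ro'.

('ro',)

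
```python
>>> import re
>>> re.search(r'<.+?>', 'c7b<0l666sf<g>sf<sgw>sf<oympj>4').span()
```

(3, 14)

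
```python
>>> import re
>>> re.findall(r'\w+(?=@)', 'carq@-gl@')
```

Because the assertion is zero-width, the text it checks is not consumed and won't appear in the result.
`findall` yields the raw match text (2 of them) because the pattern has no groups.

['carq', 'gl']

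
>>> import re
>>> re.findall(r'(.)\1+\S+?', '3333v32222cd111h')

['3', '2', '1']

`\1` has to match the exact text group 1 already captured.
`findall` collects group 1 from each match (3 total).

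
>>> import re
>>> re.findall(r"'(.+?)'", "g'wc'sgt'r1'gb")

['wc', 'r1']

With the lazy modifier that quantifier settles for the fewest repetitions that let the rest of the pattern succeed (the atoms after it are unaffected and can still be greedy).
One capturing group, so `findall` returns just the captured substring from each match — 2 in all.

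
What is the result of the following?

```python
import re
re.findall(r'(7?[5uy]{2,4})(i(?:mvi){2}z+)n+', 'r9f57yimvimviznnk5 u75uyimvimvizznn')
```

[('75uy', 'imvimvizz')]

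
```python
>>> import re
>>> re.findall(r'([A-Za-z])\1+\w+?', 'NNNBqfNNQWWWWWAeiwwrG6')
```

['N', 'N', 'W', 'w']

`\1` has to match the exact text group 1 already captured.
Walking the string: at [0:4] match 'NNNB', group 1 = 'N'; at [6:9] match 'NNQ', group 1 = 'N'; at [9:15] match 'WWWWWA', group 1 = 'W'; at [17:20] match 'wwr', group 1 = 'w'.
`findall` collects group 1 from each match (4 total).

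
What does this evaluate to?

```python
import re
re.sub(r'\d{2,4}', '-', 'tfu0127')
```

'tfu-'

The pattern matches 2 to 4 of a digit.
Each match is replaced by '-'.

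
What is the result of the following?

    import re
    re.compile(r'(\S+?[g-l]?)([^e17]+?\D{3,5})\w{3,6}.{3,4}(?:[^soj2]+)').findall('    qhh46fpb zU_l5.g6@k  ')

This matches one or more of a non-whitespace character (lazy), then optionally a character in [g-l] (captured); then one or more of any character except [e17] (lazy), then 3 to 5 of a non-digit (captured); then 3 to 6 of a word character, then 3 to 4 of any character; then one or more of any character except [soj2] (non-capturing group).
The `?` after the quantifier makes it lazy — it takes as little as possible before letting the rest of the pattern try.
Matches: at [4:25] match 'qhh46fpb zU_l5.g6@k  ', groups = ('qh', 'h46fpb z').
With 2 capturing groups, `findall` returns a 2-tuple per match.

[('qh', 'h46fpb z')]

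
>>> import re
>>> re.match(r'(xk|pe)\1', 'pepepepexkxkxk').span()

`\1` has to match the exact text group 1 already captured.
`re.match` won't scan ahead — the pattern has to work from the very first character.
The match spans [0:4] → 'pepe'.
Captured: group 1 = 'pe'.

(0, 4)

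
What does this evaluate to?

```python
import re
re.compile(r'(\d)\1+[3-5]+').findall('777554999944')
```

A backreference is literal: `\1` must see the identical characters the first group matched.
`findall` collects group 1 from each match (2 total).

['7', '9']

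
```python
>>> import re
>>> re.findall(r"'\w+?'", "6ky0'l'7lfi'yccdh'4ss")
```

["'l'", "'yccdh'"]

Scanning left to right: at [4:7] → "'l'"; at [11:18] → "'yccdh'".
`findall` yields the raw match text (2 of them) because the pattern has no groups.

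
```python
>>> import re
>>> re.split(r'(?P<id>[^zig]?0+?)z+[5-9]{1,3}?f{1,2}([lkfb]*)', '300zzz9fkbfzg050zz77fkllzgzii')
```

This matches optionally any character except [zig], then one or more of the literal '0' (lazy) (captured as 'id'); then one or more of a literal 'z', then 1 to 3 of a character in [5-9] (lazy), then 1 to 2 of a literal 'f'; then zero or more of one of [lkfb] (captured).
Matches to split on: at [0:11] → '300zzz9fkbf'; at [14:24] → '50zz77fkll'.
The group in the pattern means `split` returns the separators' captures alongside the pieces.

['', '300', 'kbf', 'zg0', '50', 'kll', 'zgzii']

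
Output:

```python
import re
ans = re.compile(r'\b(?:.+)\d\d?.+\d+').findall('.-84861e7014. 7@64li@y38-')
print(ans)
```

The pattern matches a word boundary (`\b`, zero-width); then one or more of any character (non-capturing group); then a digit, then optionally a digit; then one or more of any character, then one or more of a digit.
Matches: at [2:24] → '84861e7014. 7@64li@y38'.
`findall` yields the raw match text (1 of them) because the pattern has no groups.

['84861e7014. 7@64li@y38']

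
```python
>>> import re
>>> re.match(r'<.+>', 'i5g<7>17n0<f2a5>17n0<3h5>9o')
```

`re.match` won't scan ahead — the pattern has to work from the very first character.
Here position 0 doesn't satisfy it, so the call returns None.

None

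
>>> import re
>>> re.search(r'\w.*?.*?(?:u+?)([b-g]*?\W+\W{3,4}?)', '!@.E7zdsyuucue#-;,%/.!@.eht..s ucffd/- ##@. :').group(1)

The pattern matches a word character, then zero or more of any character (lazy), then zero or more of any character (lazy); then one or more of a literal 'u' (lazy) (non-capturing group); then zero or more of a character in [b-g] (lazy), then one or more of a non-word character, then 3 to 4 of a non-word character (lazy) (captured).
A non-greedy quantifier consumes as few characters as it can — just enough that the remainder of the pattern still matches from where it stops; whatever follows it matches normally.
`re.search` tries every starting position until one works.
The match spans [3:24] → 'E7zdsyuucue#-;,%/.!@.'.
Captured: group 1 = 'e#-;,%/.!@.'.

'e#-;,%/.!@.'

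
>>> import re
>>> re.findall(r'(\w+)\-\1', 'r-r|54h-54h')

['r', '54h']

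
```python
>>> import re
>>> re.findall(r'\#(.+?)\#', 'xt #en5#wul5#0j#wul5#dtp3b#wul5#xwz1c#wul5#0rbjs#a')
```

['en5', '0j', 'dtp3b', 'xwz1c', '0rbjs']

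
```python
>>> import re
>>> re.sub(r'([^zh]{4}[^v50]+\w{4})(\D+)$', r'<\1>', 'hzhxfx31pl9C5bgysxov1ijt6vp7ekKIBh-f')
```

'hzhxfx31pl9C5bgy<sxov1ijt6vp7e>'

This matches exactly 4 of any character except [zh], then one or more of any character except [v50], then exactly 4 of a word character (captured); then one or more of a non-digit (captured); then anchored at the end.
Matches: at [16:36] → 'sxov1ijt6vp7ekKIBh-f'.
Each match is replaced using the text its own group 1 captured.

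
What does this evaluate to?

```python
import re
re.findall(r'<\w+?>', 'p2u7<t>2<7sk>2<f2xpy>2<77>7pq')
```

Since nothing is captured, `findall` lists the 4 matched substrings directly.

['<t>', '<7sk>', '<f2xpy>', '<77>']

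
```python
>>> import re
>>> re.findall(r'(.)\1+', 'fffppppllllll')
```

A backreference is literal: `\1` must see the identical characters the first group matched.
Walking the string: at [0:3] match 'fff', group 1 = 'f'; at [3:7] match 'pppp', group 1 = 'p'; at [7:13] match 'llllll', group 1 = 'l'.
Because there's exactly one group, `findall` drops the full match and keeps group 1 from each hit.

['f', 'p', 'l']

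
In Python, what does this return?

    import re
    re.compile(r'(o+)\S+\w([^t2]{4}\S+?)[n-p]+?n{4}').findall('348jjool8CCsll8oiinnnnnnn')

[('oo', 'oiinn')]

Pattern: one or more of a literal 'o' (captured); then one or more of a non-whitespace character, then a word character; then exactly 4 of any character except [t2], then one or more of a non-whitespace character (lazy) (captured); then one or more of a character in [n-p] (lazy), then exactly 4 of a literal 'n'.
Multiple groups make `findall` return tuples — one 2-tuple for the one match.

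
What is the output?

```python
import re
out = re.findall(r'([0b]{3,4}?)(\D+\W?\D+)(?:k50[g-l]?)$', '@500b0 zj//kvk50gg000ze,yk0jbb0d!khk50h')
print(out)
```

The pattern matches 3 to 4 of one of [0b] (lazy) (captured); then one or more of a non-digit, then optionally a non-word character, then one or more of a non-digit (captured); then the literal 'k50', then optionally a character in [g-l] (non-capturing group); then anchored at the end.
Matches: at [28:39] match 'bb0d!khk50h', groups = ('bb0', 'd!kh').
With 2 capturing groups, `findall` returns a 2-tuple per match.

[('bb0', 'd!kh')]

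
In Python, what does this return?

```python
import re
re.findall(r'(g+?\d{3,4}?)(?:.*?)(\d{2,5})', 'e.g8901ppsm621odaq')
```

With the lazy modifier that quantifier settles for the fewest repetitions that let the rest of the pattern succeed (the atoms after it are unaffected and can still be greedy).
2 groups means the one result is a tuple of 2 captured strings — 1 here.

[('g890', '621')]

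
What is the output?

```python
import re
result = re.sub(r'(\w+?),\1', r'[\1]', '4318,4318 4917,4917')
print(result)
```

The backreference `\1` re-matches whatever the first group consumed, character for character.
Matches: at [0:9] → '4318,4318'; at [10:19] → '4917,4917'.
Each match is replaced using the text its own group 1 captured.

[4318] [4917]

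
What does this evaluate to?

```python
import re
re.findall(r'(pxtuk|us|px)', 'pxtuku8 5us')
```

['pxtuk', 'us']

Alternation tries branches left to right and keeps the first one that lets the overall match succeed at that position.
`findall` collects group 1 from each match (2 total).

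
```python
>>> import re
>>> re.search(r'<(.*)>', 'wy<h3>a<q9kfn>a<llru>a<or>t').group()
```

'<h3>a<q9kfn>a<llru>a<or>'

`re.search` scans for the first position where the pattern succeeds.
The match spans [2:26] → '<h3>a<q9kfn>a<llru>a<or>'.
Captured: group 1 = 'h3>a<q9kfn>a<llru>a<or'.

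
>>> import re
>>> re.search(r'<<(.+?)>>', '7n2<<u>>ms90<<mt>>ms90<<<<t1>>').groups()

With the lazy modifier that quantifier settles for the fewest repetitions that let the rest of the pattern succeed (the atoms after it are unaffected and can still be greedy).
`re.search` tries every starting position until one works.
The match spans [3:8] → '<<u>>'.
Captured: group 1 = 'u'.

('u',)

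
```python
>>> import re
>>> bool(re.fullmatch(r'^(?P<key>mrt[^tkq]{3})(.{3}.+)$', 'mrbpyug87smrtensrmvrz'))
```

False

Pattern: anchored at the start of the string; then the literal 'mrt', then exactly 3 of any character except [tkq] (captured as 'key'); then exactly 3 of any character, then one or more of any character (captured); then anchored at the end.
`re.fullmatch` is like wrapping the pattern in `^…$` (in single-line mode).
Here there's no way to consume every character, so the call returns None, and `bool(None)` is False.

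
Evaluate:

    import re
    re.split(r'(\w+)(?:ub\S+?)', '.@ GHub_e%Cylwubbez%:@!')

['.@ ', 'GH', 'e%', 'Cylw', 'ez%:@!']

Pattern: one or more of a word character (captured); then the literal 'ub', then one or more of a non-whitespace character (lazy) (non-capturing group).
The group in the pattern means `split` returns the separators' captures alongside the pieces.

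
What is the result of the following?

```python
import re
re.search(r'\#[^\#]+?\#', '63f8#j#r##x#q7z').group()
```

The match spans [4:7] → '#j#'.

'#j#'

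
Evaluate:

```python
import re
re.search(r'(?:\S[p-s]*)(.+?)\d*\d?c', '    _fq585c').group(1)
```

'fq'

This matches a non-whitespace character, then zero or more of a character in [p-s] (non-capturing group); then one or more of any character (lazy) (captured); then zero or more of a digit, then optionally a digit, then the literal 'c'.
A `+?`/`*?`/`{m,n}?` starts at its minimum and grows only as far as needed for what follows to match.
Unlike `match`, `search` isn't anchored — it looks for the pattern anywhere in the string.
The match spans [4:11] → '_fq585c'.
Captured: group 1 = 'fq'.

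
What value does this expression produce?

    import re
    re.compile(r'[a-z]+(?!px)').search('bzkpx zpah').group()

'bzkpx'

The negative lookaround is zero-width — it rules out positions where the adjacent text would match, without consuming anything.
`search` walks the string left to right and returns the first match it finds.
The match spans [0:5] → 'bzkpx'.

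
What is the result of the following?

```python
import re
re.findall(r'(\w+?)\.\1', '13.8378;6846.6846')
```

['6846']

`\1` has to match the exact text group 1 already captured.
Because there's exactly one group, `findall` drops the full match and keeps group 1 from the one hit.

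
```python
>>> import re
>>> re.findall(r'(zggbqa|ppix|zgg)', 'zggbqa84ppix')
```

['zggbqa', 'ppix']

`|` is ordered: at each position the engine commits to the first alternative that works.
`findall` collects group 1 from each match (2 total).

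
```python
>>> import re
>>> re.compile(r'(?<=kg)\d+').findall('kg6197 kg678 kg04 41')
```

['6197', '678', '04']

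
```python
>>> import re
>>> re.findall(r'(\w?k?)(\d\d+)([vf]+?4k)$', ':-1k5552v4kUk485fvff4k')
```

The pattern matches optionally a word character, then optionally a literal 'k' (captured); then a digit, then one or more of a digit (captured); then one or more of one of [vf] (lazy), then the literal '4k' (captured); then anchored at the end.
Matches: at [11:22] match 'Uk485fvff4k', groups = ('Uk', '485', 'fvff4k').
With 3 capturing groups, `findall` returns a 3-tuple per match.

[('Uk', '485', 'fvff4k')]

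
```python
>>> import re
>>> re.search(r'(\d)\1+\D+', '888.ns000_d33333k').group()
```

'888.ns'

`\1` has to match the exact text group 1 already captured.
`search` walks the string left to right and returns the first match it finds.
The match spans [0:6] → '888.ns'.
Captured: group 1 = '8'.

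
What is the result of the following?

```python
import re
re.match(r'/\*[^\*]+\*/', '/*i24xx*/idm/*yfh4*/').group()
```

`re.match` only tries the pattern at the start of the string.
The match spans [0:9] → '/*i24xx*/'.

'/*i24xx*/'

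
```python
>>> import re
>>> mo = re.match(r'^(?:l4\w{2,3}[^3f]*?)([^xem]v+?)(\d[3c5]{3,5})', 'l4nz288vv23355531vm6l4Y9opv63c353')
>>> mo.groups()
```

The match spans [0:15] → 'l4nz288vv233555'.
Captured: group 1 = '8vv', group 2 = '233555'.

('8vv', '233555')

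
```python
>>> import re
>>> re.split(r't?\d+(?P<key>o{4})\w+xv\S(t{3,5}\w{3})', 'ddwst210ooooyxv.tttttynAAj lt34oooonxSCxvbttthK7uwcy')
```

['ddws', 'oooo', 'tttttynA', 'Aj l', 'oooo', 'ttthK7', 'uwcy']

This matches optionally the literal 't', then one or more of a digit; then exactly 4 of a literal 'o' (captured as 'key'); then one or more of a word character; then the literal 'xv', then a non-whitespace character; then 3 to 5 of the literal 't', then exactly 3 of a word character (captured).
`re.split` interleaves the captured-group text with the surrounding fragments.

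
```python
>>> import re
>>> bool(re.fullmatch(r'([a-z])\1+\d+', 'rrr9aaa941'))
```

False

The backreference `\1` re-matches whatever the first group consumed, character for character.
`re.fullmatch` requires the pattern to consume the entire string.
Here the pattern can't cover the whole string, so the call returns None, and `bool(None)` is False.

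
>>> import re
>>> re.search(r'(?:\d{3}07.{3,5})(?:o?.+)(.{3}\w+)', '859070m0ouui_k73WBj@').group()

This matches exactly 3 of a digit, then the literal '07', then 3 to 5 of any character (non-capturing group); then optionally the literal 'o', then one or more of any character (non-capturing group); then exactly 3 of any character, then one or more of a word character (captured).
`search` walks the string left to right and returns the first match it finds.
The match spans [0:19] → '859070m0ouui_k73WBj'.
Captured: group 1 = '3WBj'.

'859070m0ouui_k73WBj'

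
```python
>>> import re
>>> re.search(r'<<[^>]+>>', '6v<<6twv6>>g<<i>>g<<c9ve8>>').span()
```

(2, 11)

`search` walks the string left to right and returns the first match it finds.
The match spans [2:11] → '<<6twv6>>'.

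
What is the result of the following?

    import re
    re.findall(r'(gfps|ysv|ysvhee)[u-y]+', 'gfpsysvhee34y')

['gfps']

One capturing group, so `findall` returns just the captured substring from the one match — 1 in all.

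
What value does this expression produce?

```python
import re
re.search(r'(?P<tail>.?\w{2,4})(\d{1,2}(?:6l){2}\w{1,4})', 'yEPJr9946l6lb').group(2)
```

'946l6lb'

Pattern: optionally any character, then 2 to 4 of a word character (captured as 'tail'); then 1 to 2 of a digit, then the literal '6l' repeated 2 times, then 1 to 4 of a word character (captured).
`search` walks the string left to right and returns the first match it finds.
The match spans [1:13] → 'EPJr9946l6lb'.
Captured: group 1 = 'EPJr9', group 2 = '946l6lb'.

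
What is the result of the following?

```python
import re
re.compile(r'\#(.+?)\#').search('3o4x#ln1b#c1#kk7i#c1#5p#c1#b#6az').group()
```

'#ln1b#'

With the lazy modifier that quantifier settles for the fewest repetitions that let the rest of the pattern succeed (the atoms after it are unaffected and can still be greedy).
`search` walks the string left to right and returns the first match it finds.
The match spans [4:10] → '#ln1b#'.
Captured: group 1 = 'ln1b'.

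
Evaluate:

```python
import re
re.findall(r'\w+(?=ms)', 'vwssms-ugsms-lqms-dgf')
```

['vwss', 'ugs', 'lq']

The `(?=…)`/`(?<=…)` assertion just peeks at neighbouring text; it doesn't advance the match position.
Scanning left to right: at [0:4] → 'vwss'; at [7:10] → 'ugs'; at [13:15] → 'lq'.
Since nothing is captured, `findall` lists the 3 matched substrings directly.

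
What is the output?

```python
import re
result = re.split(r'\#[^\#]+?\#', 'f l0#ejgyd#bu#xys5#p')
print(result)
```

Each match becomes a cut point; 3 segments remain.

['f l0', 'bu', 'p']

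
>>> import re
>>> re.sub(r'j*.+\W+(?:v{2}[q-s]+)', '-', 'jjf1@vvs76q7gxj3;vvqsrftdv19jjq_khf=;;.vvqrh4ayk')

'-h4ayk'

This matches zero or more of a literal 'j', then one or more of any character, then one or more of a non-word character; then exactly 2 of the literal 'v', then one or more of a character in [q-s] (non-capturing group).
Matches: at [0:43] → 'jjf1@vvs76q7gxj3;vvqsrftdv19jjq_khf=;;.vvqr'.
Each match is replaced by '-'.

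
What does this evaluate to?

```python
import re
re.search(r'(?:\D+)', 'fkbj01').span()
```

This matches one or more of a non-digit (non-capturing group).
`search` walks the string left to right and returns the first match it finds.
The match spans [0:4] → 'fkbj'.

(0, 4)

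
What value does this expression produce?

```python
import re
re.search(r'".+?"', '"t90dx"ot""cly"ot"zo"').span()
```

With the lazy modifier that quantifier settles for the fewest repetitions that let the rest of the pattern succeed (the atoms after it are unaffected and can still be greedy).
The match spans [0:7] → '"t90dx"'.

(0, 7)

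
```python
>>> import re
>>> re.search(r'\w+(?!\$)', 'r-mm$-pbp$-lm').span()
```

The negative lookahead/lookbehind blocks any match where the forbidden context is present.
`re.search` scans for the first position where the pattern succeeds.
The match spans [0:1] → 'r'.

(0, 1)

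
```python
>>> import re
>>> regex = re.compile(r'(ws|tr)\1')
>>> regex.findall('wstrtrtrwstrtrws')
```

The backreference `\1` re-matches whatever the first group consumed, character for character.
One capturing group, so `findall` returns just the captured substring from each match — 2 in all.

['tr', 'tr']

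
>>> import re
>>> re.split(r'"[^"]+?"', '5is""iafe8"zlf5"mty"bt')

['5is"', 'zlf5', 'bt']

The string is cut at each match, leaving 3 pieces.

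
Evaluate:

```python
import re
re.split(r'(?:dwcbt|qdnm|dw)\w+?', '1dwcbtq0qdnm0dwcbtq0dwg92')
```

The regex engine tests alternatives in the order written; an earlier branch that matches wins even if a later one would match more.
`split` removes every match and returns the 5 fragments in between.

['1', '0', '', '0', '92']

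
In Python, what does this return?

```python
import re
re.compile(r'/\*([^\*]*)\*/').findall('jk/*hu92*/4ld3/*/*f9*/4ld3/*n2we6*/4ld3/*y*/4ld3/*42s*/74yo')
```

`findall` collects group 1 from each match (5 total).

['hu92', 'f9', 'n2we6', 'y', '42s']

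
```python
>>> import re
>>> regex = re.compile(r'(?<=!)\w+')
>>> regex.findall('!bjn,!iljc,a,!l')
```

['bjn', 'iljc', 'l']

The lookaround is zero-width — it requires the adjacent text to match without consuming it, so the asserted text isn't part of the match.
Walking the string: at [1:4] → 'bjn'; at [6:10] → 'iljc'; at [14:15] → 'l'.
Since nothing is captured, `findall` lists the 3 matched substrings directly.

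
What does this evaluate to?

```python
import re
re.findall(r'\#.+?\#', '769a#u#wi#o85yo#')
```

Lazy quantifiers expand one character at a time until the remainder of the pattern can match.
Since nothing is captured, `findall` lists the 2 matched substrings directly.

['#u#', '#o85yo#']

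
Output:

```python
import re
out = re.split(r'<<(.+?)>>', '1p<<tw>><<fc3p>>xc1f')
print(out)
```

['1p', 'tw', '', 'fc3p', 'xc1f']

With the lazy modifier that quantifier settles for the fewest repetitions that let the rest of the pattern succeed (the atoms after it are unaffected and can still be greedy).
Because the pattern has a capturing group, `split` also inserts each captured text between the pieces.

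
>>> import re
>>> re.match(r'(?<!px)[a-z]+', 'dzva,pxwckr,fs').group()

`(?!…)`/`(?<!…)` only lets a position through if the neighbouring text does NOT match; no characters are consumed.
`match` is anchored at position 0; if the pattern doesn't fit there, it returns None.
The match spans [0:4] → 'dzva'.

'dzva'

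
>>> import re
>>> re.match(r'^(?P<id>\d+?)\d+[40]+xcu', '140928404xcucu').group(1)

'1'

Pattern: anchored at the start of the string; then one or more of a digit (lazy) (captured as 'id'); then one or more of a digit, then one or more of one of [40], then the literal 'xcu'.
With `match`, the pattern is implicitly anchored at the beginning.
The match spans [0:12] → '140928404xcu'.
Captured: group 1 = '1'.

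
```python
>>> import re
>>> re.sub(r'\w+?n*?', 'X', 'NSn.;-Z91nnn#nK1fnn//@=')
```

'XXX.;-XXXXXX#XXXXXX//@='

The pattern matches one or more of a word character (lazy); then zero or more of a literal 'n' (lazy).
Matches: at [0:1] → 'N'; at [1:2] → 'S'; at [2:3] → 'n'; at [6:7] → 'Z'; at [7:8] → '9'; ….
Each match is replaced by 'X'.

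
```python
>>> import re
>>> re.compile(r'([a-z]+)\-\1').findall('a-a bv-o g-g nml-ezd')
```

['a', 'g']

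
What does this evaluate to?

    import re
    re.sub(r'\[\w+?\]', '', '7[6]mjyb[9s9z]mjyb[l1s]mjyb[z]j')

'7mjybmjybmjybj'

Matches: at [1:4] → '[6]'; at [8:14] → '[9s9z]'; at [18:23] → '[l1s]'; at [27:30] → '[z]'.
Each match is replaced by ''.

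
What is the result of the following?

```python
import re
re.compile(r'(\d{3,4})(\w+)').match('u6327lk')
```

None

`re.match` only tries the pattern at the start of the string.
Here position 0 doesn't satisfy it, so the call returns None.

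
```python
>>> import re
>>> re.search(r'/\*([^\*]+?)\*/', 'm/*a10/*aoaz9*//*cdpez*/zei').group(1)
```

'aoaz9'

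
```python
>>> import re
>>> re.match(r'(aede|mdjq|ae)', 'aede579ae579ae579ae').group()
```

`match` is anchored at position 0; if the pattern doesn't fit there, it returns None.
The match spans [0:4] → 'aede'.

'aede'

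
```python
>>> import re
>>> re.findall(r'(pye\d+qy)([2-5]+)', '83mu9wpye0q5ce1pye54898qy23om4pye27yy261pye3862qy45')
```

This matches the literal 'pye', then one or more of a digit, then the literal 'qy' (captured); then one or more of a character in [2-5] (captured).
Walking the string: at [15:27] match 'pye54898qy23', groups = ('pye54898qy', '23'); at [40:51] match 'pye3862qy45', groups = ('pye3862qy', '45').
With 2 capturing groups, `findall` returns a 2-tuple per match.

[('pye54898qy', '23'), ('pye3862qy', '45')]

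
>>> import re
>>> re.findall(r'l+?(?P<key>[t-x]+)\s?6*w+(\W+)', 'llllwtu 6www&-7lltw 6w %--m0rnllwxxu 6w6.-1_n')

[('wtu', '&-'), ('tw', ' %--')]

The pattern matches one or more of a literal 'l' (lazy); then one or more of a character in [t-x] (captured as 'key'); then optionally whitespace, then zero or more of a literal '6', then one or more of the literal 'w'; then one or more of a non-word character (captured).
Multiple groups make `findall` return tuples — one 2-tuple for each match.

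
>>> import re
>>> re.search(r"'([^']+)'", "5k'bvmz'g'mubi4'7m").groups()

`search` walks the string left to right and returns the first match it finds.
The match spans [2:8] → "'bvmz'".
Captured: group 1 = 'bvmz'.

('bvmz',)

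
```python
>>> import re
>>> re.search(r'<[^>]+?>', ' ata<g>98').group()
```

'<g>'

`re.search` tries every starting position until one works.
The match spans [4:7] → '<g>'.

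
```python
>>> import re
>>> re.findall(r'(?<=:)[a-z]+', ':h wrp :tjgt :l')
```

Because the assertion is zero-width, the text it checks is not consumed and won't appear in the result.
Scanning left to right: at [1:2] → 'h'; at [8:12] → 'tjgt'; at [14:15] → 'l'.
Since nothing is captured, `findall` lists the 3 matched substrings directly.

['h', 'tjgt', 'l']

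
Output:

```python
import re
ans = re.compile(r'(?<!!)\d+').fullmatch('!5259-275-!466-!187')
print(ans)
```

None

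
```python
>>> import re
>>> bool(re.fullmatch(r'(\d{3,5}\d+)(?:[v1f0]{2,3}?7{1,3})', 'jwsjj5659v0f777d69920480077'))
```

`re.fullmatch` is like wrapping the pattern in `^…$` (in single-line mode).
Here the string isn't matched end-to-end, so the call returns None, and `bool(None)` is False.

False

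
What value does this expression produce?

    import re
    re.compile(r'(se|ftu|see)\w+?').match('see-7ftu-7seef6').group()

'see'

`match` is anchored at position 0; if the pattern doesn't fit there, it returns None.
The match spans [0:3] → 'see'.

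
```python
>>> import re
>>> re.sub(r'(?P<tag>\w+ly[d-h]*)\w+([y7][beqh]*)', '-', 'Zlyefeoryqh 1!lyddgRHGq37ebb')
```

This matches one or more of a word character, then the literal 'ly', then zero or more of a character in [d-h] (captured as 'tag'); then one or more of a word character; then one of [y7], then zero or more of one of [beqh] (captured).
Matches: at [0:11] → 'Zlyefeoryqh'.
`sub` substitutes '-' at each match site.

'- 1!lyddgRHGq37ebb'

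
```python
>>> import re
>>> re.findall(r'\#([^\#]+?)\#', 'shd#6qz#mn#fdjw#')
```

['6qz', 'fdjw']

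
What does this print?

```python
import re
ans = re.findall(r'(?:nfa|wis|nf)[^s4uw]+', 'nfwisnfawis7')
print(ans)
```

Scanning left to right: at [2:8] → 'wisnfa'; at [8:12] → 'wis7'.
`findall` yields the raw match text (2 of them) because the pattern has no groups.

['wisnfa', 'wis7']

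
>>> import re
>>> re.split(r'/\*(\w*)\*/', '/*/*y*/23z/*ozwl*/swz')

['/*', 'y', '23z', 'ozwl', 'swz']

Matches to split on: at [2:7] → '/*y*/'; at [10:18] → '/*ozwl*/'.
Because the pattern has a capturing group, `split` also inserts each captured text between the pieces.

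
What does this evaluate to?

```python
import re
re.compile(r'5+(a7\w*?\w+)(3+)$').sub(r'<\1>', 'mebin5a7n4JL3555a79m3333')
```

The pattern matches one or more of a literal '5'; then the literal 'a7', then zero or more of a word character (lazy), then one or more of a word character (captured); then one or more of a literal '3' (captured); then anchored at the end.
Matches: at [5:24] → '5a7n4JL3555a79m3333'.
The replacement refers to a captured group, so each match is rewritten using its own captured text.

'mebin<a7n4JL3555a79m333>'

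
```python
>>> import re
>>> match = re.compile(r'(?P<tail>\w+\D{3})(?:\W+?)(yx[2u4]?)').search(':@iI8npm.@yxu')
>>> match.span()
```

The match spans [2:13] → 'iI8npm.@yxu'.

(2, 13)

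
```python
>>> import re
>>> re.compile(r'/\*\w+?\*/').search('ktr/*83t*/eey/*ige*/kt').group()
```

'/*83t*/'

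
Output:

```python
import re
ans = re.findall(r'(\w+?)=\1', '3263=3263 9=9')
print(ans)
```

['3263', '9']

`\1` has to match the exact text group 1 already captured.
Matches: at [0:9] match '3263=3263', group 1 = '3263'; at [10:13] match '9=9', group 1 = '9'.
One capturing group, so `findall` returns just the captured substring from each match — 2 in all.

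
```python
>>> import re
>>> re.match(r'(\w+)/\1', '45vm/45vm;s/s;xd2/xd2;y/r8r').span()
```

(0, 9)

`match` is anchored at position 0; if the pattern doesn't fit there, it returns None.
The match spans [0:9] → '45vm/45vm'.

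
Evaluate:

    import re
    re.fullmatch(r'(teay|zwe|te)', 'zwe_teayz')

None

For `fullmatch`, every character of the input must be accounted for by the pattern.
Here there's no way to consume every character, so the call returns None.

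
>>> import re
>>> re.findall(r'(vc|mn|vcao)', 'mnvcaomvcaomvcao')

Branches in `(...|...)` are attempted left-to-right; the first branch that allows the whole pattern to succeed is taken.
Walking the string: at [0:2] match 'mn', group 1 = 'mn'; at [2:4] match 'vc', group 1 = 'vc'; at [7:9] match 'vc', group 1 = 'vc'; at [12:14] match 'vc', group 1 = 'vc'.
With a single group, `findall` returns only what that group captured — 4 items.

['mn', 'vc', 'vc', 'vc']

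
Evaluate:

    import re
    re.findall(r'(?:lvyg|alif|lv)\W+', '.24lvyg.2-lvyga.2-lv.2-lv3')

['lvyg.', 'lv.']

Scanning left to right: at [3:8] → 'lvyg.'; at [18:21] → 'lv.'.
No capturing groups, so `findall` returns the 2 full match strings.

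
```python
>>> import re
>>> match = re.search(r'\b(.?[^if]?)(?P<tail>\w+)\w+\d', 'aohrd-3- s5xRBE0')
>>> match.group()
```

The pattern matches a word boundary (`\b`, zero-width); then optionally any character, then optionally any character except [if] (captured); then one or more of a word character (captured as 'tail'); then one or more of a word character, then a digit.
`search` walks the string left to right and returns the first match it finds.
The match spans [7:16] → '- s5xRBE0'.
Captured: group 1 = '- ', group 2 = 's5xRB'.

'- s5xRBE0'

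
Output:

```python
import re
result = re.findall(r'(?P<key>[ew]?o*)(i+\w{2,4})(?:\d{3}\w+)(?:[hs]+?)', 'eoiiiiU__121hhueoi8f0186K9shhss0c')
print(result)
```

[('eo', 'iiiiU__')]

Pattern: optionally one of [ew], then zero or more of a literal 'o' (captured as 'key'); then one or more of the literal 'i', then 2 to 4 of a word character (captured); then exactly 3 of a digit, then one or more of a word character (non-capturing group); then one or more of one of [hs] (lazy) (non-capturing group).
Walking the string: at [0:31] match 'eoiiiiU__121hhueoi8f0186K9shhss', groups = ('eo', 'iiiiU__').
2 groups means the one result is a tuple of 2 captured strings — 1 here.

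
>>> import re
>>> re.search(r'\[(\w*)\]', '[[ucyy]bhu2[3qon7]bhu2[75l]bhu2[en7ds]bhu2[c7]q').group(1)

'ucyy'

Unlike `match`, `search` isn't anchored — it looks for the pattern anywhere in the string.
The match spans [1:7] → '[ucyy]'.
Captured: group 1 = 'ucyy'.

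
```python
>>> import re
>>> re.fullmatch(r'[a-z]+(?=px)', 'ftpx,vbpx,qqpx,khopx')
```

None

The positive lookaround only admits positions where the adjacent text matches; those characters stay outside the span.
`fullmatch` succeeds only if the pattern covers the string from start to end.
Here the string isn't matched end-to-end, so the call returns None.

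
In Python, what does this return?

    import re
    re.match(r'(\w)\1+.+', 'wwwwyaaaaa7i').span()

(0, 12)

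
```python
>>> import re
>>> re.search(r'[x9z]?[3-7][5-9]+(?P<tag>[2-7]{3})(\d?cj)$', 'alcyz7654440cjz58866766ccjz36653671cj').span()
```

The pattern matches optionally one of [x9z], then a character in [3-7], then one or more of a character in [5-9]; then exactly 3 of a character in [2-7] (captured as 'tag'); then optionally a digit, then the literal 'cj' (captured); then anchored at the end.
`re.search` scans for the first position where the pattern succeeds.
The match spans [26:37] → 'z36653671cj'.
Captured: group 1 = '367', group 2 = '1cj'.

(26, 37)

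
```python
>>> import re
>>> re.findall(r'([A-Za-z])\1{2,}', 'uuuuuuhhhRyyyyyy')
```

`\1` is not a pattern — it's the concrete string captured by group 1, re-applied verbatim.
`findall` collects group 1 from each match (3 total).

['u', 'h', 'y']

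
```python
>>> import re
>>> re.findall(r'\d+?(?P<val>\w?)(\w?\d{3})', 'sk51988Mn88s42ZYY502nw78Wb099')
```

Pattern: one or more of a digit (lazy); then optionally a word character (captured as 'val'); then optionally a word character, then exactly 3 of a digit (captured).
Matches: at [2:7] match '51988', groups = ('1', '988'); at [22:29] match '78Wb099', groups = ('W', 'b099').
With 2 capturing groups, `findall` returns a 2-tuple per match.

[('1', '988'), ('W', 'b099')]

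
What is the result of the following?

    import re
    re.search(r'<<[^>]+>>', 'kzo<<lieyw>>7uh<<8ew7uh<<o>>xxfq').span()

`re.search` tries every starting position until one works.
The match spans [3:12] → '<<lieyw>>'.

(3, 12)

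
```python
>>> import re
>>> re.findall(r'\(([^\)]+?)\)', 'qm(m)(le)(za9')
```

['m', 'le']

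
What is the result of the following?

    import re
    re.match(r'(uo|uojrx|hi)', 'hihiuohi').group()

`re.match` won't scan ahead — the pattern has to work from the very first character.
The match spans [0:2] → 'hi'.

'hi'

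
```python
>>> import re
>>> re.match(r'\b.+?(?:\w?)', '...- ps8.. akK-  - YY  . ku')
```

The pattern matches a word boundary (`\b`, zero-width); then one or more of any character (lazy); then optionally a word character (non-capturing group).
`re.match` only tries the pattern at the start of the string.
Here the pattern fails at index 0, so the call returns None.

None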